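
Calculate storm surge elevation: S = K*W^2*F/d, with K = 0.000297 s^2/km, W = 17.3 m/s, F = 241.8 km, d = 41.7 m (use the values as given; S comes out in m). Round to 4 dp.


S = K * W^2 * F / d
W^2 = 17.3^2 = 299.29
S = 0.000297 * 299.29 * 241.8 / 41.7
Numerator = 0.000297 * 299.29 * 241.8 = 21.493392
S = 21.493392 / 41.7 = 0.5154 m

0.5154


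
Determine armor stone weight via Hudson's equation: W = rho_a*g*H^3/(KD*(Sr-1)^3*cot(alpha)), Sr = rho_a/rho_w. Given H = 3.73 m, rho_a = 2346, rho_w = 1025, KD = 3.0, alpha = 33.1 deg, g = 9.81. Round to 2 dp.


Sr = rho_a / rho_w = 2346 / 1025 = 2.288780
(Sr - 1) = 1.288780
(Sr - 1)^3 = 2.140607
cot(33.1) = 1 / tan(33.1) = 1 / 0.651892 = 1.533997
Numerator = 2346 * 9.81 * 3.73^3 = 1194327.7154
Denominator = 3.0 * 2.140607 * 1.533997 = 9.851052
W = 1194327.7154 / 9.851052
W = 121238.60 N

121238.60


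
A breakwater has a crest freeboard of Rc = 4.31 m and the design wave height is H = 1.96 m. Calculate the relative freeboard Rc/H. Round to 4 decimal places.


Relative freeboard = Rc / H
= 4.31 / 1.96
= 2.1990

2.1990


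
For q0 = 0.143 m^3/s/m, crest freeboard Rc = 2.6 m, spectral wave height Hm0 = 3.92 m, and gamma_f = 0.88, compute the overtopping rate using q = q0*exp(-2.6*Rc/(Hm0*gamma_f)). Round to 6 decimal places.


q = q0 * exp(-2.6 * Rc / (Hm0 * gamma_f))
Exponent = -2.6 * 2.6 / (3.92 * 0.88)
= -2.6 * 2.6 / 3.4496
= -1.959647
exp(-1.959647) = 0.140908
q = 0.143 * 0.140908
q = 0.020150 m^3/s/m

0.020150


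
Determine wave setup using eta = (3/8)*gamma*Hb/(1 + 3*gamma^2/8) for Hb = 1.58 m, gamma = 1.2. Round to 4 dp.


eta = (3/8) * gamma * Hb / (1 + 3*gamma^2/8)
Numerator = (3/8) * 1.2 * 1.58 = 0.711000
Denominator = 1 + 3*1.2^2/8 = 1 + 0.540000 = 1.540000
eta = 0.711000 / 1.540000
eta = 0.4617 m

0.4617


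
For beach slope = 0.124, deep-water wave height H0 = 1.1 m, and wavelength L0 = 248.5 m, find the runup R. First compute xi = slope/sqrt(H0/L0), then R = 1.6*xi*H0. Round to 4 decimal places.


xi = slope / sqrt(H0/L0)
H0/L0 = 1.1/248.5 = 0.004427
sqrt(0.004427) = 0.066532
xi = 0.124 / 0.066532 = 1.863754
R = 1.6 * xi * H0 = 1.6 * 1.863754 * 1.1
R = 3.2802 m

3.2802


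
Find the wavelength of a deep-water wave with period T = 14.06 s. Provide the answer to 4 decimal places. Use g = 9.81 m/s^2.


L0 = g * T^2 / (2 * pi)
L0 = 9.81 * 14.06^2 / (2 * pi)
L0 = 9.81 * 197.6836 / 6.28319
L0 = 1939.2761 / 6.28319
L0 = 308.6454 m

308.6454


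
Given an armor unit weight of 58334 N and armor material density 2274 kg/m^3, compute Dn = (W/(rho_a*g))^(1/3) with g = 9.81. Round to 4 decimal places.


V = W / (rho_a * g)
V = 58334 / (2274 * 9.81)
V = 58334 / 22307.94
V = 2.614943 m^3
Dn = V^(1/3) = 2.614943^(1/3)
Dn = 1.3777 m

1.3777


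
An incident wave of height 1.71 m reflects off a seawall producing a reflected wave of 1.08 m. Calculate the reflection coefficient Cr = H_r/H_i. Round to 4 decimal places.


Cr = H_r / H_i
Cr = 1.08 / 1.71
Cr = 0.6316

0.6316


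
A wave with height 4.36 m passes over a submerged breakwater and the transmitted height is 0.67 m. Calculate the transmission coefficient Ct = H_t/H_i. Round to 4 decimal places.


Ct = H_t / H_i
Ct = 0.67 / 4.36
Ct = 0.1537

0.1537


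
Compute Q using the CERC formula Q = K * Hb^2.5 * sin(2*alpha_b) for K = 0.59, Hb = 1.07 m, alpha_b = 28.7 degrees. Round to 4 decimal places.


Q = K * Hb^2.5 * sin(2 * alpha_b)
Hb^2.5 = 1.07^2.5 = 1.184294
sin(2 * 28.7) = sin(57.4) = 0.842452
Q = 0.59 * 1.184294 * 0.842452
Q = 0.5886 m^3/s

0.5886


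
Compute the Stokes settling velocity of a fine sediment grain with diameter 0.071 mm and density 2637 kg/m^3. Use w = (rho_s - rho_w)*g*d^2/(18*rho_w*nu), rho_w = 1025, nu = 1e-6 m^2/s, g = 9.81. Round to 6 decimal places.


w = (rho_s - rho_w) * g * d^2 / (18 * rho_w * nu)
d = 0.071 mm = 0.000071 m
rho_s - rho_w = 2637 - 1025 = 1612
Numerator = 1612 * 9.81 * (0.000071)^2 = 0.000079716963
Denominator = 18 * 1025 * 1e-6 = 0.018450
w = 0.004321 m/s

0.004321


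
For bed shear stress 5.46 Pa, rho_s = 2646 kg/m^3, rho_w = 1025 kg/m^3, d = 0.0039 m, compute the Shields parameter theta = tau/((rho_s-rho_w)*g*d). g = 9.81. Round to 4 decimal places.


theta = tau / ((rho_s - rho_w) * g * d)
rho_s - rho_w = 2646 - 1025 = 1621
Denominator = 1621 * 9.81 * 0.0039 = 62.017839
theta = 5.46 / 62.017839
theta = 0.0880

0.0880


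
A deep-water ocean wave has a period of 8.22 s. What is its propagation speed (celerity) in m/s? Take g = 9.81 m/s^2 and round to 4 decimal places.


We use the deep-water celerity formula:
C = g * T / (2 * pi)
C = 9.81 * 8.22 / (2 * 3.14159...)
C = 80.638200 / 6.283185
C = 12.8340 m/s

12.8340


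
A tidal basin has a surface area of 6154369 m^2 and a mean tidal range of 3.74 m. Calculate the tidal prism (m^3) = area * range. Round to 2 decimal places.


Tidal prism = Area * Tidal range
P = 6154369 * 3.74
P = 23017340.06 m^3

23017340.06


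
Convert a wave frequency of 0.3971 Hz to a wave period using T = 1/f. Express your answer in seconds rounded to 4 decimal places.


T = 1 / f
T = 1 / 0.3971
T = 2.5183 s

2.5183


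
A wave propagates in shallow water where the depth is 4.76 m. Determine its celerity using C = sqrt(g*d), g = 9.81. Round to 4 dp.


Using the shallow-water approximation:
C = sqrt(g * d) = sqrt(9.81 * 4.76)
C = sqrt(46.6956)
C = 6.8334 m/s

6.8334


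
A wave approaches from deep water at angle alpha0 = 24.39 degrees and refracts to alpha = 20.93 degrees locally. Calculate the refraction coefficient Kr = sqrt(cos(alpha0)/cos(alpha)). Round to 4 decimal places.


Kr = sqrt(cos(alpha0) / cos(alpha))
cos(24.39) = 0.910756
cos(20.93) = 0.934018
Kr = sqrt(0.910756 / 0.934018)
Kr = sqrt(0.975095)
Kr = 0.9875

0.9875


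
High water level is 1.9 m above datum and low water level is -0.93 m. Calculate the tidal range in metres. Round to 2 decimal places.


Tidal range = High water - Low water
Tidal range = 1.9 - (-0.93)
Tidal range = 2.83 m

2.83


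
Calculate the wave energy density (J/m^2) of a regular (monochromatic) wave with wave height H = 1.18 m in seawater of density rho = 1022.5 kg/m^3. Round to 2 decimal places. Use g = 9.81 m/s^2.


E = (1/8) * rho * g * H^2
E = (1/8) * 1022.5 * 9.81 * 1.18^2
E = 0.125 * 1022.5 * 9.81 * 1.3924
E = 1745.85 J/m^2

1745.85


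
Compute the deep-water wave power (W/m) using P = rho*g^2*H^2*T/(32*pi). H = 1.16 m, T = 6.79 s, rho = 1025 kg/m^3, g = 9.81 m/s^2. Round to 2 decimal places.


P = rho * g^2 * H^2 * T / (32 * pi)
P = 1025 * 9.81^2 * 1.16^2 * 6.79 / (32 * pi)
P = 1025 * 96.2361 * 1.3456 * 6.79 / 100.53096
P = 8964.95 W/m

8964.95


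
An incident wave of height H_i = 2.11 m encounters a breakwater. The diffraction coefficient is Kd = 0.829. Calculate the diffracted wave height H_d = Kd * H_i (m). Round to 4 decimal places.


H_d = Kd * H_i
H_d = 0.829 * 2.11
H_d = 1.7492 m

1.7492


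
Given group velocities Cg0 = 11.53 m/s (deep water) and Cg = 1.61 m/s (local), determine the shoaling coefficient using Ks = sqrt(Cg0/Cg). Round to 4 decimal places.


Ks = sqrt(Cg0 / Cg)
Ks = sqrt(11.53 / 1.61)
Ks = sqrt(7.1615)
Ks = 2.6761

2.6761


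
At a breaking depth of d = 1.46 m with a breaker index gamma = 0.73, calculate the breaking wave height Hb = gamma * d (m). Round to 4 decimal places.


Hb = gamma * d
Hb = 0.73 * 1.46
Hb = 1.0658 m

1.0658


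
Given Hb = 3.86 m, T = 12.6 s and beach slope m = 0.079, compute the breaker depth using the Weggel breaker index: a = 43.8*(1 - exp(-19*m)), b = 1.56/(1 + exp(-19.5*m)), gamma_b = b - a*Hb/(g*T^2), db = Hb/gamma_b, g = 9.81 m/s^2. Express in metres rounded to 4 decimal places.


a = 43.8 * (1 - exp(-19 * m))
exp(-19 * 0.079) = exp(-1.5010) = 0.222907
a = 43.8 * (1 - 0.222907) = 34.036667
b = 1.56 / (1 + exp(-19.5 * m))
exp(-19.5 * 0.079) = exp(-1.5405) = 0.214274
b = 1.56 / (1 + 0.214274) = 1.284718
Hb / (g * T^2) = 3.86 / (9.81 * 12.6^2) = 3.86 / 1557.4356 = 0.00247843
gamma_b = b - a * Hb/(g*T^2) = 1.284718 - 34.036667 * 0.00247843 = 1.200361
db = Hb / gamma_b = 3.86 / 1.200361
db = 3.2157 m

3.2157


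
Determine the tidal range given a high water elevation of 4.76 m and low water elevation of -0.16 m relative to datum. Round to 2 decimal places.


Tidal range = High water - Low water
Tidal range = 4.76 - (-0.16)
Tidal range = 4.92 m

4.92


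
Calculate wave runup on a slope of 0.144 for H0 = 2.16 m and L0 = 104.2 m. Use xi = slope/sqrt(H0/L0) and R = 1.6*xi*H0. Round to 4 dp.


xi = slope / sqrt(H0/L0)
H0/L0 = 2.16/104.2 = 0.020729
sqrt(0.020729) = 0.143977
xi = 0.144 / 0.143977 = 1.000160
R = 1.6 * xi * H0 = 1.6 * 1.000160 * 2.16
R = 3.4566 m

3.4566


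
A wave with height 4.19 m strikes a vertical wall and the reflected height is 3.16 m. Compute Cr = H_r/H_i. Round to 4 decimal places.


Cr = H_r / H_i
Cr = 3.16 / 4.19
Cr = 0.7542

0.7542


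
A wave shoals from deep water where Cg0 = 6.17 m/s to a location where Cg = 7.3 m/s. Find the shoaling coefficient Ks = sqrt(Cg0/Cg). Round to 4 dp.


Ks = sqrt(Cg0 / Cg)
Ks = sqrt(6.17 / 7.3)
Ks = sqrt(0.8452)
Ks = 0.9194

0.9194


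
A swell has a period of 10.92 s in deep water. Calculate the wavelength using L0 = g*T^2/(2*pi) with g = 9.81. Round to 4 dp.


L0 = g * T^2 / (2 * pi)
L0 = 9.81 * 10.92^2 / (2 * pi)
L0 = 9.81 * 119.2464 / 6.28319
L0 = 1169.8072 / 6.28319
L0 = 186.1806 m

186.1806


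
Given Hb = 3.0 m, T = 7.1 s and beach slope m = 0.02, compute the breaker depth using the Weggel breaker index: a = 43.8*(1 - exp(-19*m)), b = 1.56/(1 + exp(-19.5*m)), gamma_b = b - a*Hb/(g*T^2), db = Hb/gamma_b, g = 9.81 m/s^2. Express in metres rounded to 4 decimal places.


a = 43.8 * (1 - exp(-19 * m))
exp(-19 * 0.02) = exp(-0.3800) = 0.683861
a = 43.8 * (1 - 0.683861) = 13.846870
b = 1.56 / (1 + exp(-19.5 * m))
exp(-19.5 * 0.02) = exp(-0.3900) = 0.677057
b = 1.56 / (1 + 0.677057) = 0.930201
Hb / (g * T^2) = 3.0 / (9.81 * 7.1^2) = 3.0 / 494.5221 = 0.00606646
gamma_b = b - a * Hb/(g*T^2) = 0.930201 - 13.846870 * 0.00606646 = 0.846199
db = Hb / gamma_b = 3.0 / 0.846199
db = 3.5453 m

3.5453


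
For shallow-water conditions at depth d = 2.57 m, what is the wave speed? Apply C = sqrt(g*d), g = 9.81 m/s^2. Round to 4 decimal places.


Using the shallow-water approximation:
C = sqrt(g * d) = sqrt(9.81 * 2.57)
C = sqrt(25.2117)
C = 5.0211 m/s

5.0211


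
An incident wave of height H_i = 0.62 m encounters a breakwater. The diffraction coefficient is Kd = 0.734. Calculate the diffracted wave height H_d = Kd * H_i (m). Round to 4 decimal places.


H_d = Kd * H_i
H_d = 0.734 * 0.62
H_d = 0.4551 m

0.4551


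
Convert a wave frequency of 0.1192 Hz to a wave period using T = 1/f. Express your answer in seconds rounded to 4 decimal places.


T = 1 / f
T = 1 / 0.1192
T = 8.3893 s

8.3893


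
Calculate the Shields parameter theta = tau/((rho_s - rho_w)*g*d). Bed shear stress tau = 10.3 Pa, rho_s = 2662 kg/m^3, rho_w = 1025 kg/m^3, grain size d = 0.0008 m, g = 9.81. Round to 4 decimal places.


theta = tau / ((rho_s - rho_w) * g * d)
rho_s - rho_w = 2662 - 1025 = 1637
Denominator = 1637 * 9.81 * 0.0008 = 12.847176
theta = 10.3 / 12.847176
theta = 0.8017

0.8017


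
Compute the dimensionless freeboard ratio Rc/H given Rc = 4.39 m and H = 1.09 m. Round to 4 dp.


Relative freeboard = Rc / H
= 4.39 / 1.09
= 4.0275

4.0275


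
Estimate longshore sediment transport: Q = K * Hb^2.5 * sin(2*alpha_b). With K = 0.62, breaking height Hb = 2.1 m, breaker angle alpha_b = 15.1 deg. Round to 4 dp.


Q = K * Hb^2.5 * sin(2 * alpha_b)
Hb^2.5 = 2.1^2.5 = 6.390697
sin(2 * 15.1) = sin(30.2) = 0.503020
Q = 0.62 * 6.390697 * 0.503020
Q = 1.9931 m^3/s

1.9931


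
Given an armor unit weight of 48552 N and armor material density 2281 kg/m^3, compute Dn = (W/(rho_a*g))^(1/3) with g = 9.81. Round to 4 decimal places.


V = W / (rho_a * g)
V = 48552 / (2281 * 9.81)
V = 48552 / 22376.61
V = 2.169766 m^3
Dn = V^(1/3) = 2.169766^(1/3)
Dn = 1.2946 m

1.2946


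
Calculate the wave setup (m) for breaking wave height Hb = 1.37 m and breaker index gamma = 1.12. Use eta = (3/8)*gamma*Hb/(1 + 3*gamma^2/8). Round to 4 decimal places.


eta = (3/8) * gamma * Hb / (1 + 3*gamma^2/8)
Numerator = (3/8) * 1.12 * 1.37 = 0.575400
Denominator = 1 + 3*1.12^2/8 = 1 + 0.470400 = 1.470400
eta = 0.575400 / 1.470400
eta = 0.3913 m

0.3913


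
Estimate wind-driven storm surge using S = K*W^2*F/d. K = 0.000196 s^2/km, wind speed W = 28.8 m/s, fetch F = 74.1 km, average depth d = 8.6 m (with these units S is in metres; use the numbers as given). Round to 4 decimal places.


S = K * W^2 * F / d
W^2 = 28.8^2 = 829.44
S = 0.000196 * 829.44 * 74.1 / 8.6
Numerator = 0.000196 * 829.44 * 74.1 = 12.046455
S = 12.046455 / 8.6 = 1.4008 m

1.4008


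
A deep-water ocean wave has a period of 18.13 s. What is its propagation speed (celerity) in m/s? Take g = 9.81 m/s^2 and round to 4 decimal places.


We use the deep-water celerity formula:
C = g * T / (2 * pi)
C = 9.81 * 18.13 / (2 * 3.14159...)
C = 177.855300 / 6.283185
C = 28.3066 m/s

28.3066


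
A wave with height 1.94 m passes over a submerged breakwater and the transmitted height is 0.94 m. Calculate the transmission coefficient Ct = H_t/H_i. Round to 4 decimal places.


Ct = H_t / H_i
Ct = 0.94 / 1.94
Ct = 0.4845

0.4845


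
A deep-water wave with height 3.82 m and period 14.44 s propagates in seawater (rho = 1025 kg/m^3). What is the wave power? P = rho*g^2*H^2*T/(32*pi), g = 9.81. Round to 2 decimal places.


P = rho * g^2 * H^2 * T / (32 * pi)
P = 1025 * 9.81^2 * 3.82^2 * 14.44 / (32 * pi)
P = 1025 * 96.2361 * 14.5924 * 14.44 / 100.53096
P = 206754.97 W/m

206754.97


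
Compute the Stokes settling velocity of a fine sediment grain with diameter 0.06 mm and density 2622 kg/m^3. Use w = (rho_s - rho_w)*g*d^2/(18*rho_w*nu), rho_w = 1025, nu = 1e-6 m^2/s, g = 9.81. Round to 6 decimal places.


w = (rho_s - rho_w) * g * d^2 / (18 * rho_w * nu)
d = 0.06 mm = 0.000060 m
rho_s - rho_w = 2622 - 1025 = 1597
Numerator = 1597 * 9.81 * (0.000060)^2 = 0.000056399652
Denominator = 18 * 1025 * 1e-6 = 0.018450
w = 0.003057 m/s

0.003057


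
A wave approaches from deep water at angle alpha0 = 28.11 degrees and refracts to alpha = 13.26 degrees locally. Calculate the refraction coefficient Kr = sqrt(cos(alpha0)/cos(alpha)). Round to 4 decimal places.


Kr = sqrt(cos(alpha0) / cos(alpha))
cos(28.11) = 0.882045
cos(13.26) = 0.973339
Kr = sqrt(0.882045 / 0.973339)
Kr = sqrt(0.906205)
Kr = 0.9519

0.9519


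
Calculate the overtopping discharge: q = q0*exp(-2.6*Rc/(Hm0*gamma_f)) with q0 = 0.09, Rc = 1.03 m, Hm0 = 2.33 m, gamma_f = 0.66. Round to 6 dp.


q = q0 * exp(-2.6 * Rc / (Hm0 * gamma_f))
Exponent = -2.6 * 1.03 / (2.33 * 0.66)
= -2.6 * 1.03 / 1.5378
= -1.741449
exp(-1.741449) = 0.175266
q = 0.09 * 0.175266
q = 0.015774 m^3/s/m

0.015774


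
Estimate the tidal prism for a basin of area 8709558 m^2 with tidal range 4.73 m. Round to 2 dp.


Tidal prism = Area * Tidal range
P = 8709558 * 4.73
P = 41196209.34 m^3

41196209.34


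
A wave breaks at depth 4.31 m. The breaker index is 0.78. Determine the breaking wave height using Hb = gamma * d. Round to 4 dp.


Hb = gamma * d
Hb = 0.78 * 4.31
Hb = 3.3618 m

3.3618


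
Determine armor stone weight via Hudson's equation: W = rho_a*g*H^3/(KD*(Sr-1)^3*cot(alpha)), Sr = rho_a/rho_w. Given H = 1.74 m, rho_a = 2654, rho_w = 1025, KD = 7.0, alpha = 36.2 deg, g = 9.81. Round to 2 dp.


Sr = rho_a / rho_w = 2654 / 1025 = 2.589268
(Sr - 1) = 1.589268
(Sr - 1)^3 = 4.014132
cot(36.2) = 1 / tan(36.2) = 1 / 0.731889 = 1.366327
Numerator = 2654 * 9.81 * 1.74^3 = 137156.9032
Denominator = 7.0 * 4.014132 * 1.366327 = 38.392312
W = 137156.9032 / 38.392312
W = 3572.51 N

3572.51


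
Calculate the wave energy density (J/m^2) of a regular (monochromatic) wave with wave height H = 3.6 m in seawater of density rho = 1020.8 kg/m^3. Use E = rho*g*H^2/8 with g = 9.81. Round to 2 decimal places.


E = (1/8) * rho * g * H^2
E = (1/8) * 1020.8 * 9.81 * 3.6^2
E = 0.125 * 1020.8 * 9.81 * 12.9600
E = 16222.76 J/m^2

16222.76


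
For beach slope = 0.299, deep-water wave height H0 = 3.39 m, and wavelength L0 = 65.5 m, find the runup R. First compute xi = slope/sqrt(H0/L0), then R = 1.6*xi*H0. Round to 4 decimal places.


xi = slope / sqrt(H0/L0)
H0/L0 = 3.39/65.5 = 0.051756
sqrt(0.051756) = 0.227499
xi = 0.299 / 0.227499 = 1.314292
R = 1.6 * xi * H0 = 1.6 * 1.314292 * 3.39
R = 7.1287 m

7.1287


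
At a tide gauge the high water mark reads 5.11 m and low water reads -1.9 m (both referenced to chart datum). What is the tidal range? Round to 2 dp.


Tidal range = High water - Low water
Tidal range = 5.11 - (-1.9)
Tidal range = 7.01 m

7.01


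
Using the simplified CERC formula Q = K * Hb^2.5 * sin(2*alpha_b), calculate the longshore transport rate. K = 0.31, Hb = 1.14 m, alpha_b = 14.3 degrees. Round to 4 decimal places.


Q = K * Hb^2.5 * sin(2 * alpha_b)
Hb^2.5 = 1.14^2.5 = 1.387593
sin(2 * 14.3) = sin(28.6) = 0.478692
Q = 0.31 * 1.387593 * 0.478692
Q = 0.2059 m^3/s

0.2059


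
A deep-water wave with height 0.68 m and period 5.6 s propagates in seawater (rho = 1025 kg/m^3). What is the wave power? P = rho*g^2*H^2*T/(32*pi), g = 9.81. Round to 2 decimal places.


P = rho * g^2 * H^2 * T / (32 * pi)
P = 1025 * 9.81^2 * 0.68^2 * 5.6 / (32 * pi)
P = 1025 * 96.2361 * 0.4624 * 5.6 / 100.53096
P = 2540.78 W/m

2540.78


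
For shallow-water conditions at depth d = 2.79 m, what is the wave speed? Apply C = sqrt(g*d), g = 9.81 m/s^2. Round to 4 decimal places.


Using the shallow-water approximation:
C = sqrt(g * d) = sqrt(9.81 * 2.79)
C = sqrt(27.3699)
C = 5.2316 m/s

5.2316


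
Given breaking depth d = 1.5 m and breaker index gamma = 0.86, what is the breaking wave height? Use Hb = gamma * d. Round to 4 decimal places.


Hb = gamma * d
Hb = 0.86 * 1.5
Hb = 1.2900 m

1.2900


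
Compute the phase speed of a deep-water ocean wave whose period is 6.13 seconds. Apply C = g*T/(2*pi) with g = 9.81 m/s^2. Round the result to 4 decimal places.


We use the deep-water celerity formula:
C = g * T / (2 * pi)
C = 9.81 * 6.13 / (2 * 3.14159...)
C = 60.135300 / 6.283185
C = 9.5708 m/s

9.5708


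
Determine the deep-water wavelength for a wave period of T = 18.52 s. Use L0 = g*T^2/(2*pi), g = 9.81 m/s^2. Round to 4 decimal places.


L0 = g * T^2 / (2 * pi)
L0 = 9.81 * 18.52^2 / (2 * pi)
L0 = 9.81 * 342.9904 / 6.28319
L0 = 3364.7358 / 6.28319
L0 = 535.5143 m

535.5143


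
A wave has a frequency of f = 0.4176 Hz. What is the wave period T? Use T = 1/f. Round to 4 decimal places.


T = 1 / f
T = 1 / 0.4176
T = 2.3946 s

2.3946


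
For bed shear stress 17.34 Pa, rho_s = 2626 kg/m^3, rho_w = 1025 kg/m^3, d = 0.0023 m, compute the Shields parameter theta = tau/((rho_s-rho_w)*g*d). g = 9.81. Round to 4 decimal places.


theta = tau / ((rho_s - rho_w) * g * d)
rho_s - rho_w = 2626 - 1025 = 1601
Denominator = 1601 * 9.81 * 0.0023 = 36.123363
theta = 17.34 / 36.123363
theta = 0.4800

0.4800


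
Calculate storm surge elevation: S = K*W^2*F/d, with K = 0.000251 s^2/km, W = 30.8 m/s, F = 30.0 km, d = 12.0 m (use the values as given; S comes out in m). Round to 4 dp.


S = K * W^2 * F / d
W^2 = 30.8^2 = 948.64
S = 0.000251 * 948.64 * 30.0 / 12.0
Numerator = 0.000251 * 948.64 * 30.0 = 7.143259
S = 7.143259 / 12.0 = 0.5953 m

0.5953


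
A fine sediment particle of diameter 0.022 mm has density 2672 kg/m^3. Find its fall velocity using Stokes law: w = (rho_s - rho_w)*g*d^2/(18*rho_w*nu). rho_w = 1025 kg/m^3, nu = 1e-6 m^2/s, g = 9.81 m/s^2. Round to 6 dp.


w = (rho_s - rho_w) * g * d^2 / (18 * rho_w * nu)
d = 0.022 mm = 0.000022 m
rho_s - rho_w = 2672 - 1025 = 1647
Numerator = 1647 * 9.81 * (0.000022)^2 = 0.000007820022
Denominator = 18 * 1025 * 1e-6 = 0.018450
w = 0.000424 m/s

0.000424


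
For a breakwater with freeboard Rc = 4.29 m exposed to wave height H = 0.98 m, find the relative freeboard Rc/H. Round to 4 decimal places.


Relative freeboard = Rc / H
= 4.29 / 0.98
= 4.3776

4.3776


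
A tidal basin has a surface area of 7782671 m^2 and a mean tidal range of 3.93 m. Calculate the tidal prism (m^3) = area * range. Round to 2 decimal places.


Tidal prism = Area * Tidal range
P = 7782671 * 3.93
P = 30585897.03 m^3

30585897.03


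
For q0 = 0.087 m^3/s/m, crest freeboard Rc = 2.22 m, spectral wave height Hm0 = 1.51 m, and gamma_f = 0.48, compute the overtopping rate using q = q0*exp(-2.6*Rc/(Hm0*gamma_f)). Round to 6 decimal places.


q = q0 * exp(-2.6 * Rc / (Hm0 * gamma_f))
Exponent = -2.6 * 2.22 / (1.51 * 0.48)
= -2.6 * 2.22 / 0.7248
= -7.963576
exp(-7.963576) = 0.000348
q = 0.087 * 0.000348
q = 0.000030 m^3/s/m

0.000030


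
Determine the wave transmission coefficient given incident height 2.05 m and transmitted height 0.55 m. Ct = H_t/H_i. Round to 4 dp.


Ct = H_t / H_i
Ct = 0.55 / 2.05
Ct = 0.2683

0.2683


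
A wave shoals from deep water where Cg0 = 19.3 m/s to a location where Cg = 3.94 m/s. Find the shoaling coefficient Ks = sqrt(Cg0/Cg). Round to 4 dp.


Ks = sqrt(Cg0 / Cg)
Ks = sqrt(19.3 / 3.94)
Ks = sqrt(4.8985)
Ks = 2.2133

2.2133


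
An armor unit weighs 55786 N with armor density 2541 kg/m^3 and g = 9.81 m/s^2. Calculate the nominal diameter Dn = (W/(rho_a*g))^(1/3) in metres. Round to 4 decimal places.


V = W / (rho_a * g)
V = 55786 / (2541 * 9.81)
V = 55786 / 24927.21
V = 2.237956 m^3
Dn = V^(1/3) = 2.237956^(1/3)
Dn = 1.3080 m

1.3080


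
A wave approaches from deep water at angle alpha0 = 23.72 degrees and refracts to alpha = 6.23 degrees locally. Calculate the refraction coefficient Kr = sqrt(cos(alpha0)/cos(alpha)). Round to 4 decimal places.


Kr = sqrt(cos(alpha0) / cos(alpha))
cos(23.72) = 0.915522
cos(6.23) = 0.994094
Kr = sqrt(0.915522 / 0.994094)
Kr = sqrt(0.920961)
Kr = 0.9597

0.9597


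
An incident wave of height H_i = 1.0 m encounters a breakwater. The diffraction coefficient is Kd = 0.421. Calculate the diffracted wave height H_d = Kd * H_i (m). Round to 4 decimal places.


H_d = Kd * H_i
H_d = 0.421 * 1.0
H_d = 0.4210 m

0.4210


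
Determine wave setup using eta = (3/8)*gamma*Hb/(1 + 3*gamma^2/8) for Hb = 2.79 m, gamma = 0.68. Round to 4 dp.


eta = (3/8) * gamma * Hb / (1 + 3*gamma^2/8)
Numerator = (3/8) * 0.68 * 2.79 = 0.711450
Denominator = 1 + 3*0.68^2/8 = 1 + 0.173400 = 1.173400
eta = 0.711450 / 1.173400
eta = 0.6063 m

0.6063


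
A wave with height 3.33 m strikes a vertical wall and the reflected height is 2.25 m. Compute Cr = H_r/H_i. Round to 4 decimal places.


Cr = H_r / H_i
Cr = 2.25 / 3.33
Cr = 0.6757

0.6757


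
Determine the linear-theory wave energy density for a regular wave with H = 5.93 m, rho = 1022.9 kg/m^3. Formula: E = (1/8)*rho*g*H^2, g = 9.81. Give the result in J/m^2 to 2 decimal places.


E = (1/8) * rho * g * H^2
E = (1/8) * 1022.9 * 9.81 * 5.93^2
E = 0.125 * 1022.9 * 9.81 * 35.1649
E = 44108.43 J/m^2

44108.43


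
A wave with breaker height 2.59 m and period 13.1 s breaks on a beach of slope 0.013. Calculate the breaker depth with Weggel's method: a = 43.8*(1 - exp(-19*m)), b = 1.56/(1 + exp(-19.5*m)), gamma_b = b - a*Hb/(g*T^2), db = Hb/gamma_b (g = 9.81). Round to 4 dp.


a = 43.8 * (1 - exp(-19 * m))
exp(-19 * 0.013) = exp(-0.2470) = 0.781141
a = 43.8 * (1 - 0.781141) = 9.586038
b = 1.56 / (1 + exp(-19.5 * m))
exp(-19.5 * 0.013) = exp(-0.2535) = 0.776080
b = 1.56 / (1 + 0.776080) = 0.878339
Hb / (g * T^2) = 2.59 / (9.81 * 13.1^2) = 2.59 / 1683.4941 = 0.00153847
gamma_b = b - a * Hb/(g*T^2) = 0.878339 - 9.586038 * 0.00153847 = 0.863591
db = Hb / gamma_b = 2.59 / 0.863591
db = 2.9991 m

2.9991


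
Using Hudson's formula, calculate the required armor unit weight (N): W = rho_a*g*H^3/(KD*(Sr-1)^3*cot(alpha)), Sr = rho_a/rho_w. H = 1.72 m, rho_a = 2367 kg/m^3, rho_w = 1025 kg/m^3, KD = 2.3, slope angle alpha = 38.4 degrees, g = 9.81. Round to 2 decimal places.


Sr = rho_a / rho_w = 2367 / 1025 = 2.309268
(Sr - 1) = 1.309268
(Sr - 1)^3 = 2.244326
cot(38.4) = 1 / tan(38.4) = 1 / 0.792590 = 1.261686
Numerator = 2367 * 9.81 * 1.72^3 = 118155.1364
Denominator = 2.3 * 2.244326 * 1.261686 = 6.512760
W = 118155.1364 / 6.512760
W = 18142.10 N

18142.10


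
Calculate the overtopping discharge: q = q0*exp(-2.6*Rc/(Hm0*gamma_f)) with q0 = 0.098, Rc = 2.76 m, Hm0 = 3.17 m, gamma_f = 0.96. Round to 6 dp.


q = q0 * exp(-2.6 * Rc / (Hm0 * gamma_f))
Exponent = -2.6 * 2.76 / (3.17 * 0.96)
= -2.6 * 2.76 / 3.0432
= -2.358044
exp(-2.358044) = 0.094605
q = 0.098 * 0.094605
q = 0.009271 m^3/s/m

0.009271


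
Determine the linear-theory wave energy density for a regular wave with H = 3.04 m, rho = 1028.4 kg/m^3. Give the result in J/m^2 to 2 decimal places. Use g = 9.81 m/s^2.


E = (1/8) * rho * g * H^2
E = (1/8) * 1028.4 * 9.81 * 3.04^2
E = 0.125 * 1028.4 * 9.81 * 9.2416
E = 11654.36 J/m^2

11654.36


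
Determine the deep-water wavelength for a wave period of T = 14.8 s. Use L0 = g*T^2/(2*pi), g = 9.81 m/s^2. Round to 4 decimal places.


L0 = g * T^2 / (2 * pi)
L0 = 9.81 * 14.8^2 / (2 * pi)
L0 = 9.81 * 219.0400 / 6.28319
L0 = 2148.7824 / 6.28319
L0 = 341.9893 m

341.9893


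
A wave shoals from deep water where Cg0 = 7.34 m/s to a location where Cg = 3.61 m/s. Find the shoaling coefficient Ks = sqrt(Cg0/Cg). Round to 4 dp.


Ks = sqrt(Cg0 / Cg)
Ks = sqrt(7.34 / 3.61)
Ks = sqrt(2.0332)
Ks = 1.4259

1.4259


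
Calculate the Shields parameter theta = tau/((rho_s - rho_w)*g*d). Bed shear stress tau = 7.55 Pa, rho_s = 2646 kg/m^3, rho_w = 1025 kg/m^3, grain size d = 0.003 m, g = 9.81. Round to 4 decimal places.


theta = tau / ((rho_s - rho_w) * g * d)
rho_s - rho_w = 2646 - 1025 = 1621
Denominator = 1621 * 9.81 * 0.003 = 47.706030
theta = 7.55 / 47.706030
theta = 0.1583

0.1583


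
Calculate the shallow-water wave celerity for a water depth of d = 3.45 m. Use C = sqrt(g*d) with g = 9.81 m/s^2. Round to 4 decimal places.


Using the shallow-water approximation:
C = sqrt(g * d) = sqrt(9.81 * 3.45)
C = sqrt(33.8445)
C = 5.8176 m/s

5.8176


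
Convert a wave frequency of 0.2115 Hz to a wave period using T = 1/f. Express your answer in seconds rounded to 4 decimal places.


T = 1 / f
T = 1 / 0.2115
T = 4.7281 s

4.7281


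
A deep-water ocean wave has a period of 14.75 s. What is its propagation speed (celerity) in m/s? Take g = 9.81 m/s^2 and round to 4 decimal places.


We use the deep-water celerity formula:
C = g * T / (2 * pi)
C = 9.81 * 14.75 / (2 * 3.14159...)
C = 144.697500 / 6.283185
C = 23.0293 m/s

23.0293


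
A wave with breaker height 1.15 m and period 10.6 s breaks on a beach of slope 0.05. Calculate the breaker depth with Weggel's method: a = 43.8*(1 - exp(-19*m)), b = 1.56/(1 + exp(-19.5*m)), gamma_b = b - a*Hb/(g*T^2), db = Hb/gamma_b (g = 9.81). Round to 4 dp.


a = 43.8 * (1 - exp(-19 * m))
exp(-19 * 0.05) = exp(-0.9500) = 0.386741
a = 43.8 * (1 - 0.386741) = 26.860743
b = 1.56 / (1 + exp(-19.5 * m))
exp(-19.5 * 0.05) = exp(-0.9750) = 0.377192
b = 1.56 / (1 + 0.377192) = 1.132739
Hb / (g * T^2) = 1.15 / (9.81 * 10.6^2) = 1.15 / 1102.2516 = 0.00104332
gamma_b = b - a * Hb/(g*T^2) = 1.132739 - 26.860743 * 0.00104332 = 1.104715
db = Hb / gamma_b = 1.15 / 1.104715
db = 1.0410 m

1.0410


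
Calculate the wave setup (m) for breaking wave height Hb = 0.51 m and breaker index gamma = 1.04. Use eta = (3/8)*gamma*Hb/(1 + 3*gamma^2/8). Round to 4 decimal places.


eta = (3/8) * gamma * Hb / (1 + 3*gamma^2/8)
Numerator = (3/8) * 1.04 * 0.51 = 0.198900
Denominator = 1 + 3*1.04^2/8 = 1 + 0.405600 = 1.405600
eta = 0.198900 / 1.405600
eta = 0.1415 m

0.1415


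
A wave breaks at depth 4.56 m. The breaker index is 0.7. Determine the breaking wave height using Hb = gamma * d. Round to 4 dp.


Hb = gamma * d
Hb = 0.7 * 4.56
Hb = 3.1920 m

3.1920


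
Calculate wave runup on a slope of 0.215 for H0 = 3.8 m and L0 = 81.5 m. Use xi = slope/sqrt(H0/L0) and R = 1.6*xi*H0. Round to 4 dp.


xi = slope / sqrt(H0/L0)
H0/L0 = 3.8/81.5 = 0.046626
sqrt(0.046626) = 0.215930
xi = 0.215 / 0.215930 = 0.995693
R = 1.6 * xi * H0 = 1.6 * 0.995693 * 3.8
R = 6.0538 m

6.0538


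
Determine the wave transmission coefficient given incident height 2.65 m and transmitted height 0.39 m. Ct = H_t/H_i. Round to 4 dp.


Ct = H_t / H_i
Ct = 0.39 / 2.65
Ct = 0.1472

0.1472


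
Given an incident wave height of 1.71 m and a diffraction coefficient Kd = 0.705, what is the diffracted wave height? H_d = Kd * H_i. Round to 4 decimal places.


H_d = Kd * H_i
H_d = 0.705 * 1.71
H_d = 1.2056 m

1.2056


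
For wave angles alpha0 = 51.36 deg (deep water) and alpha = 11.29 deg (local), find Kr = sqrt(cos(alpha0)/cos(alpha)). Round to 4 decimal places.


Kr = sqrt(cos(alpha0) / cos(alpha))
cos(51.36) = 0.624425
cos(11.29) = 0.980649
Kr = sqrt(0.624425 / 0.980649)
Kr = sqrt(0.636747)
Kr = 0.7980

0.7980


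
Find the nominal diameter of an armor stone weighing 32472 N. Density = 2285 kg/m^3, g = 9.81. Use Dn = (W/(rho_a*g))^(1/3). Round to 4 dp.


V = W / (rho_a * g)
V = 32472 / (2285 * 9.81)
V = 32472 / 22415.85
V = 1.448618 m^3
Dn = V^(1/3) = 1.448618^(1/3)
Dn = 1.1315 m

1.1315


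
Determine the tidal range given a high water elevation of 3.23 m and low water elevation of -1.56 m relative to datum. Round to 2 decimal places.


Tidal range = High water - Low water
Tidal range = 3.23 - (-1.56)
Tidal range = 4.79 m

4.79


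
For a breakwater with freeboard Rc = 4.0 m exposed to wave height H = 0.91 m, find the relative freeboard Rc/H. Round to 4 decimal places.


Relative freeboard = Rc / H
= 4.0 / 0.91
= 4.3956

4.3956


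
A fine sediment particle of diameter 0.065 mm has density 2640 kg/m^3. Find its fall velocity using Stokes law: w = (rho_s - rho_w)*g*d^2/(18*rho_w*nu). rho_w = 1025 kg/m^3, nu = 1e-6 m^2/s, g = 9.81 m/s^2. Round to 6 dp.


w = (rho_s - rho_w) * g * d^2 / (18 * rho_w * nu)
d = 0.065 mm = 0.000065 m
rho_s - rho_w = 2640 - 1025 = 1615
Numerator = 1615 * 9.81 * (0.000065)^2 = 0.000066937309
Denominator = 18 * 1025 * 1e-6 = 0.018450
w = 0.003628 m/s

0.003628


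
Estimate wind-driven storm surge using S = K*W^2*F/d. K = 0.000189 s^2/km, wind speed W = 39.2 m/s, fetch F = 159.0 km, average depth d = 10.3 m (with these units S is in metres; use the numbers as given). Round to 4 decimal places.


S = K * W^2 * F / d
W^2 = 39.2^2 = 1536.64
S = 0.000189 * 1536.64 * 159.0 / 10.3
Numerator = 0.000189 * 1536.64 * 159.0 = 46.177569
S = 46.177569 / 10.3 = 4.4833 m

4.4833


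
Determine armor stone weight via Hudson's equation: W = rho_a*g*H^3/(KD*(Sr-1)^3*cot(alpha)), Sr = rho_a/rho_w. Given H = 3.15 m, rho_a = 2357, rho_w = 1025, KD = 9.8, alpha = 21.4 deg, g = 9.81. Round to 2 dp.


Sr = rho_a / rho_w = 2357 / 1025 = 2.299512
(Sr - 1) = 1.299512
(Sr - 1)^3 = 2.194528
cot(21.4) = 1 / tan(21.4) = 1 / 0.391896 = 2.551699
Numerator = 2357 * 9.81 * 3.15^3 = 722703.6552
Denominator = 9.8 * 2.194528 * 2.551699 = 54.877793
W = 722703.6552 / 54.877793
W = 13169.33 N

13169.33


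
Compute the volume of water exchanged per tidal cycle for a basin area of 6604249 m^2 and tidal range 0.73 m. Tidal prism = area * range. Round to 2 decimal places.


Tidal prism = Area * Tidal range
P = 6604249 * 0.73
P = 4821101.77 m^3

4821101.77


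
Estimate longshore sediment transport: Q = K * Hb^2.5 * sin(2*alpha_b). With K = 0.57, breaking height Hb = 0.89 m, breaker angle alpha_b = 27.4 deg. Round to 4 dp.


Q = K * Hb^2.5 * sin(2 * alpha_b)
Hb^2.5 = 0.89^2.5 = 0.747266
sin(2 * 27.4) = sin(54.8) = 0.817145
Q = 0.57 * 0.747266 * 0.817145
Q = 0.3481 m^3/s

0.3481


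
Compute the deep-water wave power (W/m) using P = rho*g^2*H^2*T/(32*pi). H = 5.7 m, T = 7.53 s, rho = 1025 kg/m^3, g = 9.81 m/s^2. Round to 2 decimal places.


P = rho * g^2 * H^2 * T / (32 * pi)
P = 1025 * 9.81^2 * 5.7^2 * 7.53 / (32 * pi)
P = 1025 * 96.2361 * 32.4900 * 7.53 / 100.53096
P = 240052.77 W/m

240052.77


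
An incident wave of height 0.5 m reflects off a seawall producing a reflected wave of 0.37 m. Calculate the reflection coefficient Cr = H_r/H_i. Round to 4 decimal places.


Cr = H_r / H_i
Cr = 0.37 / 0.5
Cr = 0.7400

0.7400


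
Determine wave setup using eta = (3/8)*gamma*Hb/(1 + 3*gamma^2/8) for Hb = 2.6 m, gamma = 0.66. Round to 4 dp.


eta = (3/8) * gamma * Hb / (1 + 3*gamma^2/8)
Numerator = (3/8) * 0.66 * 2.6 = 0.643500
Denominator = 1 + 3*0.66^2/8 = 1 + 0.163350 = 1.163350
eta = 0.643500 / 1.163350
eta = 0.5531 m

0.5531


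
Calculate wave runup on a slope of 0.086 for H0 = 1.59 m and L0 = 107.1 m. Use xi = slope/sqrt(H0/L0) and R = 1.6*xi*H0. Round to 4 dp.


xi = slope / sqrt(H0/L0)
H0/L0 = 1.59/107.1 = 0.014846
sqrt(0.014846) = 0.121844
xi = 0.086 / 0.121844 = 0.705821
R = 1.6 * xi * H0 = 1.6 * 0.705821 * 1.59
R = 1.7956 m

1.7956


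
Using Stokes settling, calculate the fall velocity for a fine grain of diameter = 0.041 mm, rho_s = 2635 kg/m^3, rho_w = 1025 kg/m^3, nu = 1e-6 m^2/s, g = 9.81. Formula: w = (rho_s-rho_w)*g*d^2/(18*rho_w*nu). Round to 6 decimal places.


w = (rho_s - rho_w) * g * d^2 / (18 * rho_w * nu)
d = 0.041 mm = 0.000041 m
rho_s - rho_w = 2635 - 1025 = 1610
Numerator = 1610 * 9.81 * (0.000041)^2 = 0.000026549882
Denominator = 18 * 1025 * 1e-6 = 0.018450
w = 0.001439 m/s

0.001439


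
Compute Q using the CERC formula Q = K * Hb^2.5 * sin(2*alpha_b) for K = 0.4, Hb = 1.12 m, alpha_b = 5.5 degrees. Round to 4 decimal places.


Q = K * Hb^2.5 * sin(2 * alpha_b)
Hb^2.5 = 1.12^2.5 = 1.327532
sin(2 * 5.5) = sin(11.0) = 0.190809
Q = 0.4 * 1.327532 * 0.190809
Q = 0.1013 m^3/s

0.1013


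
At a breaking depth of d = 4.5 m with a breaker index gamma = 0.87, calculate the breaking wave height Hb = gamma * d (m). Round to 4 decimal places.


Hb = gamma * d
Hb = 0.87 * 4.5
Hb = 3.9150 m

3.9150


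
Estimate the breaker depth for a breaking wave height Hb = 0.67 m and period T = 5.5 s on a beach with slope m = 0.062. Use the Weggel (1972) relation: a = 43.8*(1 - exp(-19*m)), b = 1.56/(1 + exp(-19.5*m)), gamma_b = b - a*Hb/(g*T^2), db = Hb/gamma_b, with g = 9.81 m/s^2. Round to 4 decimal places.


a = 43.8 * (1 - exp(-19 * m))
exp(-19 * 0.062) = exp(-1.1780) = 0.307894
a = 43.8 * (1 - 0.307894) = 30.314247
b = 1.56 / (1 + exp(-19.5 * m))
exp(-19.5 * 0.062) = exp(-1.2090) = 0.298496
b = 1.56 / (1 + 0.298496) = 1.201390
Hb / (g * T^2) = 0.67 / (9.81 * 5.5^2) = 0.67 / 296.7525 = 0.00225777
gamma_b = b - a * Hb/(g*T^2) = 1.201390 - 30.314247 * 0.00225777 = 1.132948
db = Hb / gamma_b = 0.67 / 1.132948
db = 0.5914 m

0.5914


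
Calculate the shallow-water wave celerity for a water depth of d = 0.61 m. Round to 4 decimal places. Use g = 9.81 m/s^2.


Using the shallow-water approximation:
C = sqrt(g * d) = sqrt(9.81 * 0.61)
C = sqrt(5.9841)
C = 2.4462 m/s

2.4462


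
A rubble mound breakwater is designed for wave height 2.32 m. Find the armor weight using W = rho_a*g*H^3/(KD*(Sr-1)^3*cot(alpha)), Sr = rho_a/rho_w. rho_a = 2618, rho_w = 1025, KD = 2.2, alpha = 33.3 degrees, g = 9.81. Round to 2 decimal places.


Sr = rho_a / rho_w = 2618 / 1025 = 2.554146
(Sr - 1) = 1.554146
(Sr - 1)^3 = 3.753840
cot(33.3) = 1 / tan(33.3) = 1 / 0.656877 = 1.522355
Numerator = 2618 * 9.81 * 2.32^3 = 320702.6911
Denominator = 2.2 * 3.753840 * 1.522355 = 12.572285
W = 320702.6911 / 12.572285
W = 25508.70 N

25508.70


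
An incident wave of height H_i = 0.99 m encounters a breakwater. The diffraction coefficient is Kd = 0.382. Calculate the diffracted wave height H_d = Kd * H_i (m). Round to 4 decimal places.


H_d = Kd * H_i
H_d = 0.382 * 0.99
H_d = 0.3782 m

0.3782


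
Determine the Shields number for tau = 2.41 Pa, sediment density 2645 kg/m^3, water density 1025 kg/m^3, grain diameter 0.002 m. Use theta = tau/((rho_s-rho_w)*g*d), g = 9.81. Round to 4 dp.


theta = tau / ((rho_s - rho_w) * g * d)
rho_s - rho_w = 2645 - 1025 = 1620
Denominator = 1620 * 9.81 * 0.002 = 31.784400
theta = 2.41 / 31.784400
theta = 0.0758

0.0758


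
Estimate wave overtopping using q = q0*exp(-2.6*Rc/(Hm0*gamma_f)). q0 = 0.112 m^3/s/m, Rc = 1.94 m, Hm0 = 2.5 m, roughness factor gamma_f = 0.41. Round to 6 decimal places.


q = q0 * exp(-2.6 * Rc / (Hm0 * gamma_f))
Exponent = -2.6 * 1.94 / (2.5 * 0.41)
= -2.6 * 1.94 / 1.0250
= -4.920976
exp(-4.920976) = 0.007292
q = 0.112 * 0.007292
q = 0.000817 m^3/s/m

0.000817


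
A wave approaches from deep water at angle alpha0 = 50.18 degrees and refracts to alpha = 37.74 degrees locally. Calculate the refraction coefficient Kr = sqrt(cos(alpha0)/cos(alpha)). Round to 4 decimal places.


Kr = sqrt(cos(alpha0) / cos(alpha))
cos(50.18) = 0.640378
cos(37.74) = 0.790796
Kr = sqrt(0.640378 / 0.790796)
Kr = sqrt(0.809789)
Kr = 0.8999

0.8999


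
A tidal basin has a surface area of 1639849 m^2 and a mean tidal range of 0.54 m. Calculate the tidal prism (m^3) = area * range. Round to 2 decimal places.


Tidal prism = Area * Tidal range
P = 1639849 * 0.54
P = 885518.46 m^3

885518.46


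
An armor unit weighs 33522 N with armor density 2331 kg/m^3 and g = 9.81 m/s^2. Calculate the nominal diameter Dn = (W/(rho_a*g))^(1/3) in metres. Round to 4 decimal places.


V = W / (rho_a * g)
V = 33522 / (2331 * 9.81)
V = 33522 / 22867.11
V = 1.465948 m^3
Dn = V^(1/3) = 1.465948^(1/3)
Dn = 1.1360 m

1.1360


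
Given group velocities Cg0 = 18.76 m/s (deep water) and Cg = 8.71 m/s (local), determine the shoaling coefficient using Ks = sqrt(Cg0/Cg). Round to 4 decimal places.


Ks = sqrt(Cg0 / Cg)
Ks = sqrt(18.76 / 8.71)
Ks = sqrt(2.1538)
Ks = 1.4676

1.4676


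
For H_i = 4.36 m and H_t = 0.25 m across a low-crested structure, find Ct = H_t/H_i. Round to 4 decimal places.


Ct = H_t / H_i
Ct = 0.25 / 4.36
Ct = 0.0573

0.0573


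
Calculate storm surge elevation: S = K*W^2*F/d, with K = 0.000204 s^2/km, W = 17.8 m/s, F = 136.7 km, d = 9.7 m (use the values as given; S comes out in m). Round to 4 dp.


S = K * W^2 * F / d
W^2 = 17.8^2 = 316.84
S = 0.000204 * 316.84 * 136.7 / 9.7
Numerator = 0.000204 * 316.84 * 136.7 = 8.835654
S = 8.835654 / 9.7 = 0.9109 m

0.9109


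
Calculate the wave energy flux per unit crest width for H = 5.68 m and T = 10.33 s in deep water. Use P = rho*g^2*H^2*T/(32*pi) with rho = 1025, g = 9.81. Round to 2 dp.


P = rho * g^2 * H^2 * T / (32 * pi)
P = 1025 * 9.81^2 * 5.68^2 * 10.33 / (32 * pi)
P = 1025 * 96.2361 * 32.2624 * 10.33 / 100.53096
P = 327008.49 W/m

327008.49


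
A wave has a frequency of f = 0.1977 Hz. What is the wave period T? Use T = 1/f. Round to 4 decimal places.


T = 1 / f
T = 1 / 0.1977
T = 5.0582 s

5.0582


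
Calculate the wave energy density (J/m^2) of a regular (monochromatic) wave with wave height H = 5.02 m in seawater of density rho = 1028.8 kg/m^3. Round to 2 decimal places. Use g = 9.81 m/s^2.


E = (1/8) * rho * g * H^2
E = (1/8) * 1028.8 * 9.81 * 5.02^2
E = 0.125 * 1028.8 * 9.81 * 25.2004
E = 31791.97 J/m^2

31791.97


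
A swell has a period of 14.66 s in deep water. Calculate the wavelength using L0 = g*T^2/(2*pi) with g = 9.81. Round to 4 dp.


L0 = g * T^2 / (2 * pi)
L0 = 9.81 * 14.66^2 / (2 * pi)
L0 = 9.81 * 214.9156 / 6.28319
L0 = 2108.3220 / 6.28319
L0 = 335.5499 m

335.5499


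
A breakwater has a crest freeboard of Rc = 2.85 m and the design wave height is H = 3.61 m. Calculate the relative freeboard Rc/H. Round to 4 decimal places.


Relative freeboard = Rc / H
= 2.85 / 3.61
= 0.7895

0.7895


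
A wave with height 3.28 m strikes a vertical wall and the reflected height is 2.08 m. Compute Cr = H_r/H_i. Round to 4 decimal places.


Cr = H_r / H_i
Cr = 2.08 / 3.28
Cr = 0.6341

0.6341


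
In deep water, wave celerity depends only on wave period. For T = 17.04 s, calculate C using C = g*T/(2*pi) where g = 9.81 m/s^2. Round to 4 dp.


We use the deep-water celerity formula:
C = g * T / (2 * pi)
C = 9.81 * 17.04 / (2 * 3.14159...)
C = 167.162400 / 6.283185
C = 26.6047 m/s

26.6047
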